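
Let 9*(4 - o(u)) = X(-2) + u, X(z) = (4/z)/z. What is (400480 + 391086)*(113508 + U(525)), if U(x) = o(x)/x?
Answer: 12129613844356/135 ≈ 8.9849e+10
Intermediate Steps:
X(z) = 4/z²
o(u) = 35/9 - u/9 (o(u) = 4 - (4/(-2)² + u)/9 = 4 - (4*(¼) + u)/9 = 4 - (1 + u)/9 = 4 + (-⅑ - u/9) = 35/9 - u/9)
U(x) = (35/9 - x/9)/x
(400480 + 391086)*(113508 + U(525)) = (400480 + 391086)*(113508 + (⅑)*(35 - 1*525)/525) = 791566*(113508 + (⅑)*(1/525)*(35 - 525)) = 791566*(113508 + (⅑)*(1/525)*(-490)) = 791566*(113508 - 14/135) = 791566*(15323566/135) = 12129613844356/135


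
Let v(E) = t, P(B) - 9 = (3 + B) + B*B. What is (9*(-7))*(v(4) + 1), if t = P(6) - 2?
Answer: -3339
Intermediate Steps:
P(B) = 12 + B + B² (P(B) = 9 + ((3 + B) + B*B) = 9 + ((3 + B) + B²) = 9 + (3 + B + B²) = 12 + B + B²)
t = 52 (t = (12 + 6 + 6²) - 2 = (12 + 6 + 36) - 2 = 54 - 2 = 52)
v(E) = 52
(9*(-7))*(v(4) + 1) = (9*(-7))*(52 + 1) = -63*53 = -3339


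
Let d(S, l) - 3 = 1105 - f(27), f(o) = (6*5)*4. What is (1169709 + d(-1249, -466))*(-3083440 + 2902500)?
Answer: -211825915180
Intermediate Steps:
f(o) = 120 (f(o) = 30*4 = 120)
d(S, l) = 988 (d(S, l) = 3 + (1105 - 1*120) = 3 + (1105 - 120) = 3 + 985 = 988)
(1169709 + d(-1249, -466))*(-3083440 + 2902500) = (1169709 + 988)*(-3083440 + 2902500) = 1170697*(-180940) = -211825915180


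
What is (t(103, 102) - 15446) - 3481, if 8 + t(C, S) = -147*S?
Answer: -33929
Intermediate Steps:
t(C, S) = -8 - 147*S
(t(103, 102) - 15446) - 3481 = ((-8 - 147*102) - 15446) - 3481 = ((-8 - 14994) - 15446) - 3481 = (-15002 - 15446) - 3481 = -30448 - 3481 = -33929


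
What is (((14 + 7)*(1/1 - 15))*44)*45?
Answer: -582120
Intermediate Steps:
(((14 + 7)*(1/1 - 15))*44)*45 = ((21*(1 - 15))*44)*45 = ((21*(-14))*44)*45 = -294*44*45 = -12936*45 = -582120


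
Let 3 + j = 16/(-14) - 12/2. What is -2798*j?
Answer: 198658/7 ≈ 28380.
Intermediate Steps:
j = -71/7 (j = -3 + (16/(-14) - 12/2) = -3 + (16*(-1/14) - 12*½) = -3 + (-8/7 - 6) = -3 - 50/7 = -71/7 ≈ -10.143)
-2798*j = -2798*(-71/7) = 198658/7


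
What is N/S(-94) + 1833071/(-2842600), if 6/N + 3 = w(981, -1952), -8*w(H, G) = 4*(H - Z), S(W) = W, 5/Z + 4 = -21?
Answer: -53146566179/82432557400 ≈ -0.64473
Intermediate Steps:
Z = -⅕ (Z = 5/(-4 - 21) = 5/(-25) = 5*(-1/25) = -⅕ ≈ -0.20000)
w(H, G) = -⅒ - H/2 (w(H, G) = -(H - 1*(-⅕))/2 = -(H + ⅕)/2 = -(⅕ + H)/2 = -(⅘ + 4*H)/8 = -⅒ - H/2)
N = -15/1234 (N = 6/(-3 + (-⅒ - ½*981)) = 6/(-3 + (-⅒ - 981/2)) = 6/(-3 - 2453/5) = 6/(-2468/5) = 6*(-5/2468) = -15/1234 ≈ -0.012156)
N/S(-94) + 1833071/(-2842600) = -15/1234/(-94) + 1833071/(-2842600) = -15/1234*(-1/94) + 1833071*(-1/2842600) = 15/115996 - 1833071/2842600 = -53146566179/82432557400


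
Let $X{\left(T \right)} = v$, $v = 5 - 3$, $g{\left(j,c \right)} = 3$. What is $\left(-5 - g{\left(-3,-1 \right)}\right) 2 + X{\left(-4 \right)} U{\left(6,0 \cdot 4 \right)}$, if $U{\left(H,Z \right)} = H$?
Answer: $-4$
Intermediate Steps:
$v = 2$
$X{\left(T \right)} = 2$
$\left(-5 - g{\left(-3,-1 \right)}\right) 2 + X{\left(-4 \right)} U{\left(6,0 \cdot 4 \right)} = \left(-5 - 3\right) 2 + 2 \cdot 6 = \left(-5 - 3\right) 2 + 12 = \left(-8\right) 2 + 12 = -16 + 12 = -4$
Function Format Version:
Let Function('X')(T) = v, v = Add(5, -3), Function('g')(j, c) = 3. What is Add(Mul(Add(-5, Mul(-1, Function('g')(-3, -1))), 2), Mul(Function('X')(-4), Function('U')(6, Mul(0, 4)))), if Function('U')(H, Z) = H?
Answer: -4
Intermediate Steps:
v = 2
Function('X')(T) = 2
Add(Mul(Add(-5, Mul(-1, Function('g')(-3, -1))), 2), Mul(Function('X')(-4), Function('U')(6, Mul(0, 4)))) = Add(Mul(Add(-5, Mul(-1, 3)), 2), Mul(2, 6)) = Add(Mul(Add(-5, -3), 2), 12) = Add(Mul(-8, 2), 12) = Add(-16, 12) = -4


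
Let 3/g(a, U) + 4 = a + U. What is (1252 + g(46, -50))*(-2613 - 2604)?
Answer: -52237821/8 ≈ -6.5297e+6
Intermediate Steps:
g(a, U) = 3/(-4 + U + a) (g(a, U) = 3/(-4 + (a + U)) = 3/(-4 + (U + a)) = 3/(-4 + U + a))
(1252 + g(46, -50))*(-2613 - 2604) = (1252 + 3/(-4 - 50 + 46))*(-2613 - 2604) = (1252 + 3/(-8))*(-5217) = (1252 + 3*(-1/8))*(-5217) = (1252 - 3/8)*(-5217) = (10013/8)*(-5217) = -52237821/8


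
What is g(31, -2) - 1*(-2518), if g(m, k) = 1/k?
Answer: 5035/2 ≈ 2517.5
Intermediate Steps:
g(31, -2) - 1*(-2518) = 1/(-2) - 1*(-2518) = -½ + 2518 = 5035/2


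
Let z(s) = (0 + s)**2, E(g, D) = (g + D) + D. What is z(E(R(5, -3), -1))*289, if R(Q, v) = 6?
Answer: 4624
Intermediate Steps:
E(g, D) = g + 2*D (E(g, D) = (D + g) + D = g + 2*D)
z(s) = s**2
z(E(R(5, -3), -1))*289 = (6 + 2*(-1))**2*289 = (6 - 2)**2*289 = 4**2*289 = 16*289 = 4624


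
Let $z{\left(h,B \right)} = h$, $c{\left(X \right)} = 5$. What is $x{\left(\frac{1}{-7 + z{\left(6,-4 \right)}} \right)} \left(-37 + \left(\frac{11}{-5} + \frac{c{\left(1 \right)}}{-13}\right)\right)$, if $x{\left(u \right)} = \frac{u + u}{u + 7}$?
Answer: $\frac{2573}{195} \approx 13.195$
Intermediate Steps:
$x{\left(u \right)} = \frac{2 u}{7 + u}$
$x{\left(\frac{1}{-7 + z{\left(6,-4 \right)}} \right)} \left(-37 + \left(\frac{11}{-5} + \frac{c{\left(1 \right)}}{-13}\right)\right) = \frac{2}{\left(-7 + 6\right) \left(7 + \frac{1}{-7 + 6}\right)} \left(-37 + \left(\frac{11}{-5} + \frac{5}{-13}\right)\right) = \frac{2}{\left(-1\right) \left(7 + \frac{1}{-1}\right)} \left(-37 + \left(11 \left(- \frac{1}{5}\right) + 5 \left(- \frac{1}{13}\right)\right)\right) = 2 \left(-1\right) \frac{1}{7 - 1} \left(-37 - \frac{168}{65}\right) = 2 \left(-1\right) \frac{1}{6} \left(-37 - \frac{168}{65}\right) = 2 \left(-1\right) \frac{1}{6} \left(- \frac{2573}{65}\right) = \left(- \frac{1}{3}\right) \left(- \frac{2573}{65}\right) = \frac{2573}{195}$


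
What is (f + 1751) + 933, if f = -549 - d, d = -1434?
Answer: 3569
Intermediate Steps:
f = 885 (f = -549 - 1*(-1434) = -549 + 1434 = 885)
(f + 1751) + 933 = (885 + 1751) + 933 = 2636 + 933 = 3569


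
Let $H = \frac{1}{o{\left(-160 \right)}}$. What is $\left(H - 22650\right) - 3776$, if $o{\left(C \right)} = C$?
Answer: $- \frac{4228161}{160} \approx -26426.0$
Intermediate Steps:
$H = - \frac{1}{160}$ ($H = \frac{1}{-160} = - \frac{1}{160} \approx -0.00625$)
$\left(H - 22650\right) - 3776 = \left(- \frac{1}{160} - 22650\right) - 3776 = - \frac{3624001}{160} - 3776 = - \frac{4228161}{160}$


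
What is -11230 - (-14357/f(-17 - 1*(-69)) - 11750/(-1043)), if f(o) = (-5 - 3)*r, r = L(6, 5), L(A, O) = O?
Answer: -483959951/41720 ≈ -11600.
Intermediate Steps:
r = 5
f(o) = -40 (f(o) = (-5 - 3)*5 = -8*5 = -40)
-11230 - (-14357/f(-17 - 1*(-69)) - 11750/(-1043)) = -11230 - (-14357/(-40) - 11750/(-1043)) = -11230 - (-14357*(-1/40) - 11750*(-1/1043)) = -11230 - (14357/40 + 11750/1043) = -11230 - 1*15444351/41720 = -11230 - 15444351/41720 = -483959951/41720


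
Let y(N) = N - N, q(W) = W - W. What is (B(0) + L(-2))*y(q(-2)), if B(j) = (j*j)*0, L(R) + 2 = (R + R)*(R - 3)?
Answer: 0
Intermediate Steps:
q(W) = 0
y(N) = 0
L(R) = -2 + 2*R*(-3 + R) (L(R) = -2 + (R + R)*(R - 3) = -2 + (2*R)*(-3 + R) = -2 + 2*R*(-3 + R))
B(j) = 0 (B(j) = j**2*0 = 0)
(B(0) + L(-2))*y(q(-2)) = (0 + (-2 - 6*(-2) + 2*(-2)**2))*0 = (0 + (-2 + 12 + 2*4))*0 = (0 + (-2 + 12 + 8))*0 = (0 + 18)*0 = 18*0 = 0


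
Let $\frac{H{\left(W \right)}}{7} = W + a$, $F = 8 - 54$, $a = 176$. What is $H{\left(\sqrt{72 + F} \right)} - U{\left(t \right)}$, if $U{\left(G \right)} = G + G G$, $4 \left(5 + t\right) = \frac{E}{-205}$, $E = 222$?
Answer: $\frac{203315289}{168100} + 7 \sqrt{26} \approx 1245.2$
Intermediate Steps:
$t = - \frac{2161}{410}$ ($t = -5 + \frac{222 \frac{1}{-205}}{4} = -5 + \frac{222 \left(- \frac{1}{205}\right)}{4} = -5 + \frac{1}{4} \left(- \frac{222}{205}\right) = -5 - \frac{111}{410} = - \frac{2161}{410} \approx -5.2707$)
$F = -46$
$H{\left(W \right)} = 1232 + 7 W$ ($H{\left(W \right)} = 7 \left(W + 176\right) = 7 \left(176 + W\right) = 1232 + 7 W$)
$U{\left(G \right)} = G + G^{2}$
$H{\left(\sqrt{72 + F} \right)} - U{\left(t \right)} = \left(1232 + 7 \sqrt{72 - 46}\right) - - \frac{2161 \left(1 - \frac{2161}{410}\right)}{410} = \left(1232 + 7 \sqrt{26}\right) - \left(- \frac{2161}{410}\right) \left(- \frac{1751}{410}\right) = \left(1232 + 7 \sqrt{26}\right) - \frac{3783911}{168100} = \frac{203315289}{168100} + 7 \sqrt{26}$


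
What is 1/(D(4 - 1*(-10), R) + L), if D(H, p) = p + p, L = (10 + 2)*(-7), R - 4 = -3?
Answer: -1/82 ≈ -0.012195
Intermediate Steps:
R = 1 (R = 4 - 3 = 1)
L = -84 (L = 12*(-7) = -84)
D(H, p) = 2*p
1/(D(4 - 1*(-10), R) + L) = 1/(2*1 - 84) = 1/(2 - 84) = 1/(-82) = -1/82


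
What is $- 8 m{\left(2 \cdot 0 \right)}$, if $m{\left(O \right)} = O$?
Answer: $0$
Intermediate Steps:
$- 8 m{\left(2 \cdot 0 \right)} = - 8 \cdot 2 \cdot 0 = \left(-8\right) 0 = 0$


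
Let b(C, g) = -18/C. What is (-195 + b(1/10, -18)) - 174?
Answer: -549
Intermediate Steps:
(-195 + b(1/10, -18)) - 174 = (-195 - 18/(1/10)) - 174 = (-195 - 18/1/10) - 174 = (-195 - 18*10) - 174 = (-195 - 180) - 174 = -375 - 174 = -549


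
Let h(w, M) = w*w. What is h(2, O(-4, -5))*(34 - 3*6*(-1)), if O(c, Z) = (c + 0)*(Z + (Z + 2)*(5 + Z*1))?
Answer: 208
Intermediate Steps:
O(c, Z) = c*(Z + (2 + Z)*(5 + Z))
h(w, M) = w²
h(2, O(-4, -5))*(34 - 3*6*(-1)) = 2²*(34 - 3*6*(-1)) = 4*(34 - 18*(-1)) = 4*(34 + 18) = 4*52 = 208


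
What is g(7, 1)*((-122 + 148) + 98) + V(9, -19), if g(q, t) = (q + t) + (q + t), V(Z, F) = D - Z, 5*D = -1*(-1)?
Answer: 9876/5 ≈ 1975.2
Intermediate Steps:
D = ⅕ (D = (-1*(-1))/5 = (⅕)*1 = ⅕ ≈ 0.20000)
V(Z, F) = ⅕ - Z
g(q, t) = 2*q + 2*t
g(7, 1)*((-122 + 148) + 98) + V(9, -19) = (2*7 + 2*1)*((-122 + 148) + 98) + (⅕ - 1*9) = (14 + 2)*(26 + 98) + (⅕ - 9) = 16*124 - 44/5 = 1984 - 44/5 = 9876/5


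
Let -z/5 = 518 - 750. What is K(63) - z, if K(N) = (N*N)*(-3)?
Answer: -13067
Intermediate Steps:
z = 1160 (z = -5*(518 - 750) = -5*(-232) = 1160)
K(N) = -3*N² (K(N) = N²*(-3) = -3*N²)
K(63) - z = -3*63² - 1*1160 = -3*3969 - 1160 = -11907 - 1160 = -13067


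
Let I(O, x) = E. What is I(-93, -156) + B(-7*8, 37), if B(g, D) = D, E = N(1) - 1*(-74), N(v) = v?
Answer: 112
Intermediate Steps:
E = 75 (E = 1 - 1*(-74) = 1 + 74 = 75)
I(O, x) = 75
I(-93, -156) + B(-7*8, 37) = 75 + 37 = 112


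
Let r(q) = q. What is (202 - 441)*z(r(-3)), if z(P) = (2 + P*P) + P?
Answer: -1912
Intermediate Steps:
z(P) = 2 + P + P² (z(P) = (2 + P²) + P = 2 + P + P²)
(202 - 441)*z(r(-3)) = (202 - 441)*(2 - 3 + (-3)²) = -239*(2 - 3 + 9) = -239*8 = -1912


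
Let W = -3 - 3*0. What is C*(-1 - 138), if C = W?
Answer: 417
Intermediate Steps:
W = -3 (W = -3 + 0 = -3)
C = -3
C*(-1 - 138) = -3*(-1 - 138) = -3*(-139) = 417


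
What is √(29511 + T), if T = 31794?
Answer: √61305 ≈ 247.60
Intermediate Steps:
√(29511 + T) = √(29511 + 31794) = √61305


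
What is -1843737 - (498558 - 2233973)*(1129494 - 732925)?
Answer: 688209947398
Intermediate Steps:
-1843737 - (498558 - 2233973)*(1129494 - 732925) = -1843737 - (-1735415)*396569 = -1843737 - 1*(-688211791135) = -1843737 + 688211791135 = 688209947398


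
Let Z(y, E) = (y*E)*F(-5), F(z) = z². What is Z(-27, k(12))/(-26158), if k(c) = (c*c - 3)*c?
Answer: 571050/13079 ≈ 43.662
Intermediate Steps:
k(c) = c*(-3 + c²) (k(c) = (c² - 3)*c = (-3 + c²)*c = c*(-3 + c²))
Z(y, E) = 25*E*y (Z(y, E) = (y*E)*(-5)² = (E*y)*25 = 25*E*y)
Z(-27, k(12))/(-26158) = (25*(12*(-3 + 12²))*(-27))/(-26158) = (25*(12*(-3 + 144))*(-27))*(-1/26158) = (25*(12*141)*(-27))*(-1/26158) = (25*1692*(-27))*(-1/26158) = -1142100*(-1/26158) = 571050/13079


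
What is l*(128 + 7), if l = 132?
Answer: 17820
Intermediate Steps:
l*(128 + 7) = 132*(128 + 7) = 132*135 = 17820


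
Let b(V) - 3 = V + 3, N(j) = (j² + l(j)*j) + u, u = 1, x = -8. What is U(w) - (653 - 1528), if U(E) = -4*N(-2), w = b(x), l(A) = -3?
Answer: 831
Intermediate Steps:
N(j) = 1 + j² - 3*j (N(j) = (j² - 3*j) + 1 = 1 + j² - 3*j)
b(V) = 6 + V (b(V) = 3 + (V + 3) = 3 + (3 + V) = 6 + V)
w = -2 (w = 6 - 8 = -2)
U(E) = -44 (U(E) = -4*(1 + (-2)² - 3*(-2)) = -4*(1 + 4 + 6) = -4*11 = -44)
U(w) - (653 - 1528) = -44 - (653 - 1528) = -44 - 1*(-875) = -44 + 875 = 831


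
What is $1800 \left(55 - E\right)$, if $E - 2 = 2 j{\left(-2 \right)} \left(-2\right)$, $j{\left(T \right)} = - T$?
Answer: $109800$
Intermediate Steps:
$E = -6$ ($E = 2 + 2 \left(\left(-1\right) \left(-2\right)\right) \left(-2\right) = 2 + 2 \cdot 2 \left(-2\right) = 2 + 4 \left(-2\right) = 2 - 8 = -6$)
$1800 \left(55 - E\right) = 1800 \left(55 - -6\right) = 1800 \left(55 + 6\right) = 1800 \cdot 61 = 109800$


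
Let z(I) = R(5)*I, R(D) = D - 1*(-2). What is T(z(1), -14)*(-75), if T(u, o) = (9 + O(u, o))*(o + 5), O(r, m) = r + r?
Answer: 15525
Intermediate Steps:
O(r, m) = 2*r
R(D) = 2 + D (R(D) = D + 2 = 2 + D)
z(I) = 7*I (z(I) = (2 + 5)*I = 7*I)
T(u, o) = (5 + o)*(9 + 2*u) (T(u, o) = (9 + 2*u)*(o + 5) = (9 + 2*u)*(5 + o) = (5 + o)*(9 + 2*u))
T(z(1), -14)*(-75) = (45 + 9*(-14) + 10*(7*1) + 2*(-14)*(7*1))*(-75) = (45 - 126 + 10*7 + 2*(-14)*7)*(-75) = (45 - 126 + 70 - 196)*(-75) = -207*(-75) = 15525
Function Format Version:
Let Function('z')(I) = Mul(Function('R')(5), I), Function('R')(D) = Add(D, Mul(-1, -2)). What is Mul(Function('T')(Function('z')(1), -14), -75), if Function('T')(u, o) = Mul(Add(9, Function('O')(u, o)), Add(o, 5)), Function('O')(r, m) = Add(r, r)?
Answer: 15525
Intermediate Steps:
Function('O')(r, m) = Mul(2, r)
Function('R')(D) = Add(2, D) (Function('R')(D) = Add(D, 2) = Add(2, D))
Function('z')(I) = Mul(7, I) (Function('z')(I) = Mul(Add(2, 5), I) = Mul(7, I))
Function('T')(u, o) = Mul(Add(5, o), Add(9, Mul(2, u))) (Function('T')(u, o) = Mul(Add(9, Mul(2, u)), Add(o, 5)) = Mul(Add(9, Mul(2, u)), Add(5, o)) = Mul(Add(5, o), Add(9, Mul(2, u))))
Mul(Function('T')(Function('z')(1), -14), -75) = Mul(Add(45, Mul(9, -14), Mul(10, Mul(7, 1)), Mul(2, -14, Mul(7, 1))), -75) = Mul(Add(45, -126, Mul(10, 7), Mul(2, -14, 7)), -75) = Mul(Add(45, -126, 70, -196), -75) = Mul(-207, -75) = 15525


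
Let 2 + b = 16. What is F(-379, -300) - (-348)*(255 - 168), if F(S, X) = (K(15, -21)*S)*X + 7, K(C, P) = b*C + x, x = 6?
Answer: 24589483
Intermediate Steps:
b = 14 (b = -2 + 16 = 14)
K(C, P) = 6 + 14*C (K(C, P) = 14*C + 6 = 6 + 14*C)
F(S, X) = 7 + 216*S*X (F(S, X) = ((6 + 14*15)*S)*X + 7 = ((6 + 210)*S)*X + 7 = (216*S)*X + 7 = 216*S*X + 7 = 7 + 216*S*X)
F(-379, -300) - (-348)*(255 - 168) = (7 + 216*(-379)*(-300)) - (-348)*(255 - 168) = (7 + 24559200) - (-348)*87 = 24559207 - 1*(-30276) = 24559207 + 30276 = 24589483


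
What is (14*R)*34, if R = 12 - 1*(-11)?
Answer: 10948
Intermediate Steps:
R = 23 (R = 12 + 11 = 23)
(14*R)*34 = (14*23)*34 = 322*34 = 10948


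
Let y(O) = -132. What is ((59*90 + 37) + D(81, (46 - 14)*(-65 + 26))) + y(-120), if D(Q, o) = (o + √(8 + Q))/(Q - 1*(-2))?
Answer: 431597/83 + √89/83 ≈ 5200.1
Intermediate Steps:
D(Q, o) = (o + √(8 + Q))/(2 + Q) (D(Q, o) = (o + √(8 + Q))/(Q + 2) = (o + √(8 + Q))/(2 + Q))
((59*90 + 37) + D(81, (46 - 14)*(-65 + 26))) + y(-120) = ((59*90 + 37) + ((46 - 14)*(-65 + 26) + √(8 + 81))/(2 + 81)) - 132 = ((5310 + 37) + (32*(-39) + √89)/83) - 132 = (5347 + (-1248 + √89)/83) - 132 = (5347 + (-1248/83 + √89/83)) - 132 = (442553/83 + √89/83) - 132 = 431597/83 + √89/83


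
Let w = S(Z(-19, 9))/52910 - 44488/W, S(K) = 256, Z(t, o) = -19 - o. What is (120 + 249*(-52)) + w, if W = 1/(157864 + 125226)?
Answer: -333177464388212/26455 ≈ -1.2594e+10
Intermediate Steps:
W = 1/283090 ≈ 3.5324e-6
w = -333177125023472/26455 (w = 256/52910 - 44488/1/283090 = 256*(1/52910) - 44488*283090 = 128/26455 - 12594107920 = -333177125023472/26455 ≈ -1.2594e+10)
(120 + 249*(-52)) + w = (120 + 249*(-52)) - 333177125023472/26455 = (120 - 12948) - 333177125023472/26455 = -12828 - 333177125023472/26455 = -333177464388212/26455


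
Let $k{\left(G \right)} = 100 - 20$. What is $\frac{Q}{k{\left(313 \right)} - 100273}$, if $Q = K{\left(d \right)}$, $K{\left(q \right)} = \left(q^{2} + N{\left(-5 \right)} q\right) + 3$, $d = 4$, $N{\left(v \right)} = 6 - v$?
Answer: $- \frac{63}{100193} \approx -0.00062879$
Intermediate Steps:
$K{\left(q \right)} = 3 + q^{2} + 11 q$ ($K{\left(q \right)} = \left(q^{2} + \left(6 - -5\right) q\right) + 3 = \left(q^{2} + \left(6 + 5\right) q\right) + 3 = \left(q^{2} + 11 q\right) + 3 = 3 + q^{2} + 11 q$)
$Q = 63$ ($Q = 3 + 4^{2} + 11 \cdot 4 = 3 + 16 + 44 = 63$)
$k{\left(G \right)} = 80$
$\frac{Q}{k{\left(313 \right)} - 100273} = \frac{63}{80 - 100273} = \frac{63}{-100193} = 63 \left(- \frac{1}{100193}\right) = - \frac{63}{100193}$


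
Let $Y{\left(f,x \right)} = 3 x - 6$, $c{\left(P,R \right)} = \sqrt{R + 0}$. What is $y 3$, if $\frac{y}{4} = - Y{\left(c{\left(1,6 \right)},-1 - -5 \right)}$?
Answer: $-72$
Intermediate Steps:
$c{\left(P,R \right)} = \sqrt{R}$
$Y{\left(f,x \right)} = -6 + 3 x$
$y = -24$ ($y = 4 \left(- (-6 + 3 \left(-1 - -5\right))\right) = 4 \left(- (-6 + 3 \left(-1 + 5\right))\right) = 4 \left(- (-6 + 3 \cdot 4)\right) = 4 \left(- (-6 + 12)\right) = 4 \left(\left(-1\right) 6\right) = 4 \left(-6\right) = -24$)
$y 3 = \left(-24\right) 3 = -72$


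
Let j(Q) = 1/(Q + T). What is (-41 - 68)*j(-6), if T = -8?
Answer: 109/14 ≈ 7.7857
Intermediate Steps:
j(Q) = 1/(-8 + Q) (j(Q) = 1/(Q - 8) = 1/(-8 + Q))
(-41 - 68)*j(-6) = (-41 - 68)/(-8 - 6) = -109/(-14) = -109*(-1/14) = 109/14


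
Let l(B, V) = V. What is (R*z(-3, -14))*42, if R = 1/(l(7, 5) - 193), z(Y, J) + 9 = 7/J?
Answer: 399/188 ≈ 2.1223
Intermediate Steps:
z(Y, J) = -9 + 7/J
R = -1/188 (R = 1/(5 - 193) = 1/(-188) = -1/188 ≈ -0.0053191)
(R*z(-3, -14))*42 = -(-9 + 7/(-14))/188*42 = -(-9 + 7*(-1/14))/188*42 = -(-9 - 1/2)/188*42 = -1/188*(-19/2)*42 = (19/376)*42 = 399/188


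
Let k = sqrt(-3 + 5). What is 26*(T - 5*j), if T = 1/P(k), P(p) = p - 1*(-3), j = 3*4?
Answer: -10842/7 - 26*sqrt(2)/7 ≈ -1554.1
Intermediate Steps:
j = 12
k = sqrt(2) ≈ 1.4142
P(p) = 3 + p (P(p) = p + 3 = 3 + p)
T = 1/(3 + sqrt(2)) ≈ 0.22654
26*(T - 5*j) = 26*((3/7 - sqrt(2)/7) - 5*12) = 26*((3/7 - sqrt(2)/7) - 60) = 26*(-417/7 - sqrt(2)/7) = -10842/7 - 26*sqrt(2)/7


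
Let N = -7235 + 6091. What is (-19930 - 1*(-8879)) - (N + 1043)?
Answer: -10950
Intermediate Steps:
N = -1144
(-19930 - 1*(-8879)) - (N + 1043) = (-19930 - 1*(-8879)) - (-1144 + 1043) = (-19930 + 8879) - 1*(-101) = -11051 + 101 = -10950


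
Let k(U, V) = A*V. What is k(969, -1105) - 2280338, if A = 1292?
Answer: -3707998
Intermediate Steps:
k(U, V) = 1292*V
k(969, -1105) - 2280338 = 1292*(-1105) - 2280338 = -1427660 - 2280338 = -3707998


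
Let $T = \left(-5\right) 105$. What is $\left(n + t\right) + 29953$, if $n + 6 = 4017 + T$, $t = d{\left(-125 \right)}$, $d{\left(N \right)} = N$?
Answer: $33314$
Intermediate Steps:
$T = -525$
$t = -125$
$n = 3486$ ($n = -6 + \left(4017 - 525\right) = -6 + 3492 = 3486$)
$\left(n + t\right) + 29953 = \left(3486 - 125\right) + 29953 = 3361 + 29953 = 33314$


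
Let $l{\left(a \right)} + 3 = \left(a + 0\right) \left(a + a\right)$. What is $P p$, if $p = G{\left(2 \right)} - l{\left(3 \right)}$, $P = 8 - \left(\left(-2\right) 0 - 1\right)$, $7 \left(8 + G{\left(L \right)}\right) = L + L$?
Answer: $- \frac{1413}{7} \approx -201.86$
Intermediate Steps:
$l{\left(a \right)} = -3 + 2 a^{2}$ ($l{\left(a \right)} = -3 + \left(a + 0\right) \left(a + a\right) = -3 + a 2 a = -3 + 2 a^{2}$)
$G{\left(L \right)} = -8 + \frac{2 L}{7}$ ($G{\left(L \right)} = -8 + \frac{L + L}{7} = -8 + \frac{2 L}{7}$)
$P = 9$ ($P = 8 - \left(0 - 1\right) = 8 - -1 = 8 + 1 = 9$)
$p = - \frac{157}{7}$ ($p = \left(-8 + \frac{2}{7} \cdot 2\right) - \left(-3 + 2 \cdot 3^{2}\right) = \left(-8 + \frac{4}{7}\right) - \left(-3 + 2 \cdot 9\right) = - \frac{52}{7} - \left(-3 + 18\right) = - \frac{52}{7} - 15 = - \frac{157}{7} \approx -22.429$)
$P p = 9 \left(- \frac{157}{7}\right) = - \frac{1413}{7}$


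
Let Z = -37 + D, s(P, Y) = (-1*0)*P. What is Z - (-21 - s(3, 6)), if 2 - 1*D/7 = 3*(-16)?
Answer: 334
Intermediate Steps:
s(P, Y) = 0 (s(P, Y) = 0*P = 0)
D = 350 (D = 14 - 21*(-16) = 14 - 7*(-48) = 14 + 336 = 350)
Z = 313 (Z = -37 + 350 = 313)
Z - (-21 - s(3, 6)) = 313 - (-21 - 1*0) = 313 - (-21 + 0) = 313 - 1*(-21) = 313 + 21 = 334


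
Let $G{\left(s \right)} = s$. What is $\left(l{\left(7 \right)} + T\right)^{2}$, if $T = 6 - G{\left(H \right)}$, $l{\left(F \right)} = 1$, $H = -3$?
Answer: $100$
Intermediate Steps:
$T = 9$ ($T = 6 - -3 = 6 + 3 = 9$)
$\left(l{\left(7 \right)} + T\right)^{2} = \left(1 + 9\right)^{2} = 10^{2} = 100$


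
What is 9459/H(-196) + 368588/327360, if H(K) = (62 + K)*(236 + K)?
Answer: -79607/124620 ≈ -0.63880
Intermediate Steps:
9459/H(-196) + 368588/327360 = 9459/(14632 + (-196)**2 + 298*(-196)) + 368588/327360 = 9459/(14632 + 38416 - 58408) + 368588*(1/327360) = 9459/(-5360) + 8377/7440 = 9459*(-1/5360) + 8377/7440 = -9459/5360 + 8377/7440 = -79607/124620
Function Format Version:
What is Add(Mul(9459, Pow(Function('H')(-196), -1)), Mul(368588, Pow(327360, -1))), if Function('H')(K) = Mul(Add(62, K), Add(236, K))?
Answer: Rational(-79607, 124620) ≈ -0.63880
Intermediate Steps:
Add(Mul(9459, Pow(Function('H')(-196), -1)), Mul(368588, Pow(327360, -1))) = Add(Mul(9459, Pow(Add(14632, Pow(-196, 2), Mul(298, -196)), -1)), Mul(368588, Pow(327360, -1))) = Add(Mul(9459, Pow(Add(14632, 38416, -58408), -1)), Mul(368588, Rational(1, 327360))) = Add(Mul(9459, Pow(-5360, -1)), Rational(8377, 7440)) = Add(Mul(9459, Rational(-1, 5360)), Rational(8377, 7440)) = Add(Rational(-9459, 5360), Rational(8377, 7440)) = Rational(-79607, 124620)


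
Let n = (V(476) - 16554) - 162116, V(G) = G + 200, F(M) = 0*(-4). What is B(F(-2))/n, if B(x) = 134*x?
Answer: 0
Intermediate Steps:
F(M) = 0
V(G) = 200 + G
n = -177994 (n = ((200 + 476) - 16554) - 162116 = (676 - 16554) - 162116 = -15878 - 162116 = -177994)
B(F(-2))/n = (134*0)/(-177994) = 0*(-1/177994) = 0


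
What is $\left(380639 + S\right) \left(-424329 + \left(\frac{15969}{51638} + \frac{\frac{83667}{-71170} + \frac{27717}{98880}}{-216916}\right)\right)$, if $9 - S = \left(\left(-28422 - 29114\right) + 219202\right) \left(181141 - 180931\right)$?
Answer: $\frac{4678414817905351748032004420807}{328439348783712320} \approx 1.4244 \cdot 10^{13}$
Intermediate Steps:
$S = -33949851$ ($S = 9 - \left(\left(-28422 - 29114\right) + 219202\right) \left(181141 - 180931\right) = 9 - \left(\left(-28422 - 29114\right) + 219202\right) 210 = 9 - \left(-57536 + 219202\right) 210 = 9 - 161666 \cdot 210 = 9 - 33949860 = -33949851$)
$\left(380639 + S\right) \left(-424329 + \left(\frac{15969}{51638} + \frac{\frac{83667}{-71170} + \frac{27717}{98880}}{-216916}\right)\right) = \left(380639 - 33949851\right) \left(-424329 + \left(\frac{15969}{51638} + \frac{\frac{83667}{-71170} + \frac{27717}{98880}}{-216916}\right)\right) = - 33569212 \left(-424329 + \left(15969 \cdot \frac{1}{51638} + \left(83667 \left(- \frac{1}{71170}\right) + 27717 \cdot \frac{1}{98880}\right) \left(- \frac{1}{216916}\right)\right)\right) = - 33569212 \left(-424329 + \left(\frac{15969}{51638} + \left(- \frac{83667}{71170} + \frac{9239}{32960}\right) \left(- \frac{1}{216916}\right)\right)\right) = - 33569212 \left(-424329 + \left(\frac{15969}{51638} - - \frac{210012469}{50883357029120}\right)\right) = - 33569212 \left(-424329 + \left(\frac{15969}{51638} + \frac{210012469}{50883357029120}\right)\right) = - 33569212 \left(-424329 + \frac{406283586510945751}{1313757395134849280}\right) = \left(-33569212\right) \left(- \frac{557464955436588949187369}{1313757395134849280}\right) = \frac{4678414817905351748032004420807}{328439348783712320}$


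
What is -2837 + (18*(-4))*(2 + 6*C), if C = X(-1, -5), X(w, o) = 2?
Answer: -3845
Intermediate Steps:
C = 2
-2837 + (18*(-4))*(2 + 6*C) = -2837 + (18*(-4))*(2 + 6*2) = -2837 - 72*(2 + 12) = -2837 - 72*14 = -2837 - 1008 = -3845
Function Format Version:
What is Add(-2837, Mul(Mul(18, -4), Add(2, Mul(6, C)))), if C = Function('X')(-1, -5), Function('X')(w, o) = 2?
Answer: -3845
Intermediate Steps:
C = 2
Add(-2837, Mul(Mul(18, -4), Add(2, Mul(6, C)))) = Add(-2837, Mul(Mul(18, -4), Add(2, Mul(6, 2)))) = Add(-2837, Mul(-72, Add(2, 12))) = Add(-2837, Mul(-72, 14)) = Add(-2837, -1008) = -3845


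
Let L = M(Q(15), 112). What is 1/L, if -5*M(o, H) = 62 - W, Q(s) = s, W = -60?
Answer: -5/122 ≈ -0.040984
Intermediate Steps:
M(o, H) = -122/5 (M(o, H) = -(62 - 1*(-60))/5 = -(62 + 60)/5 = -⅕*122 = -122/5)
L = -122/5 ≈ -24.400
1/L = 1/(-122/5) = -5/122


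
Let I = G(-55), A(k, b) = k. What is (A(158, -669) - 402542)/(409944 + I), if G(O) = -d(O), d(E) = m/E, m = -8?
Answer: -1383195/1409182 ≈ -0.98156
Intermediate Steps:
d(E) = -8/E
G(O) = 8/O (G(O) = -(-8)/O = 8/O)
I = -8/55 (I = 8/(-55) = 8*(-1/55) = -8/55 ≈ -0.14545)
(A(158, -669) - 402542)/(409944 + I) = (158 - 402542)/(409944 - 8/55) = -402384/22546912/55 = -402384*55/22546912 = -1383195/1409182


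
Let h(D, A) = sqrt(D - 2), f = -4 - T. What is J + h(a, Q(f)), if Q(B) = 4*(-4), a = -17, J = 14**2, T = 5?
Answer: 196 + I*sqrt(19) ≈ 196.0 + 4.3589*I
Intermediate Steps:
f = -9 (f = -4 - 1*5 = -4 - 5 = -9)
J = 196
Q(B) = -16
h(D, A) = sqrt(-2 + D)
J + h(a, Q(f)) = 196 + sqrt(-2 - 17) = 196 + sqrt(-19) = 196 + I*sqrt(19)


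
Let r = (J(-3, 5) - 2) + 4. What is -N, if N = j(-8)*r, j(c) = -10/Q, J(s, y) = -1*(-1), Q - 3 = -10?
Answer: -30/7 ≈ -4.2857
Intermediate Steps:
Q = -7 (Q = 3 - 10 = -7)
J(s, y) = 1
r = 3 (r = (1 - 2) + 4 = -1 + 4 = 3)
j(c) = 10/7 (j(c) = -10/(-7) = -10*(-⅐) = 10/7)
N = 30/7 (N = (10/7)*3 = 30/7 ≈ 4.2857)
-N = -1*30/7 = -30/7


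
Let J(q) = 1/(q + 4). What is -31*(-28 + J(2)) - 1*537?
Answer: 1955/6 ≈ 325.83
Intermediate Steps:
J(q) = 1/(4 + q)
-31*(-28 + J(2)) - 1*537 = -31*(-28 + 1/(4 + 2)) - 1*537 = -31*(-28 + 1/6) - 537 = -31*(-28 + ⅙) - 537 = -31*(-167/6) - 537 = 5177/6 - 537 = 1955/6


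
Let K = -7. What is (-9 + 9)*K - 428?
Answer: -428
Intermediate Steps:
(-9 + 9)*K - 428 = (-9 + 9)*(-7) - 428 = 0*(-7) - 428 = 0 - 428 = -428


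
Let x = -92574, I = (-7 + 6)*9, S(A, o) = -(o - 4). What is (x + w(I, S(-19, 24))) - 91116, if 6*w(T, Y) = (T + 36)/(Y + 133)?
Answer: -41513931/226 ≈ -1.8369e+5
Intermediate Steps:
S(A, o) = 4 - o (S(A, o) = -(-4 + o) = 4 - o)
I = -9 (I = -1*9 = -9)
w(T, Y) = (36 + T)/(6*(133 + Y)) (w(T, Y) = ((T + 36)/(Y + 133))/6 = ((36 + T)/(133 + Y))/6 = (36 + T)/(6*(133 + Y)))
(x + w(I, S(-19, 24))) - 91116 = (-92574 + (36 - 9)/(6*(133 + (4 - 1*24)))) - 91116 = (-92574 + (1/6)*27/(133 + (4 - 24))) - 91116 = (-92574 + (1/6)*27/(133 - 20)) - 91116 = (-92574 + (1/6)*27/113) - 91116 = (-92574 + (1/6)*(1/113)*27) - 91116 = (-92574 + 9/226) - 91116 = -20921715/226 - 91116 = -41513931/226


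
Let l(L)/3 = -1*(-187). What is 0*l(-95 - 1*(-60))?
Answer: 0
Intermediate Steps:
l(L) = 561 (l(L) = 3*(-1*(-187)) = 3*187 = 561)
0*l(-95 - 1*(-60)) = 0*561 = 0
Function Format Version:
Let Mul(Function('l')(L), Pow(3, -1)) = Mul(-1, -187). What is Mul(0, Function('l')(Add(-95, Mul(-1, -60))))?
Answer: 0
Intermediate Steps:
Function('l')(L) = 561 (Function('l')(L) = Mul(3, Mul(-1, -187)) = Mul(3, 187) = 561)
Mul(0, Function('l')(Add(-95, Mul(-1, -60)))) = Mul(0, 561) = 0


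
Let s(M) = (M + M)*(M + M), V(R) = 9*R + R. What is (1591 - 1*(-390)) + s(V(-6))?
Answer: 16381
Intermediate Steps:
V(R) = 10*R
s(M) = 4*M**2 (s(M) = (2*M)*(2*M) = 4*M**2)
(1591 - 1*(-390)) + s(V(-6)) = (1591 - 1*(-390)) + 4*(10*(-6))**2 = (1591 + 390) + 4*(-60)**2 = 1981 + 4*3600 = 1981 + 14400 = 16381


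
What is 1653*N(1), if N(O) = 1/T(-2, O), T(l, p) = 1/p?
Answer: 1653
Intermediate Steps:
N(O) = O (N(O) = 1/(1/O) = O)
1653*N(1) = 1653*1 = 1653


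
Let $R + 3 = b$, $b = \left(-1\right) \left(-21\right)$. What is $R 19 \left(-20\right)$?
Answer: $-6840$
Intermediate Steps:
$b = 21$
$R = 18$ ($R = -3 + 21 = 18$)
$R 19 \left(-20\right) = 18 \cdot 19 \left(-20\right) = 342 \left(-20\right) = -6840$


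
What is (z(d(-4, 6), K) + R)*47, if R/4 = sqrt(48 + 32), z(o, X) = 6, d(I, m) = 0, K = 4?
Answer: 282 + 752*sqrt(5) ≈ 1963.5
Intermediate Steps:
R = 16*sqrt(5) (R = 4*sqrt(48 + 32) = 4*sqrt(80) = 4*(4*sqrt(5)) = 16*sqrt(5) ≈ 35.777)
(z(d(-4, 6), K) + R)*47 = (6 + 16*sqrt(5))*47 = 282 + 752*sqrt(5)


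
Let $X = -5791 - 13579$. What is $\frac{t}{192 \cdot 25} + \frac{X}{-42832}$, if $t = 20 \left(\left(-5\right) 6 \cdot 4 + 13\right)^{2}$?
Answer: $\frac{30939523}{642480} \approx 48.156$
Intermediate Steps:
$X = -19370$
$t = 228980$ ($t = 20 \left(\left(-30\right) 4 + 13\right)^{2} = 20 \left(-120 + 13\right)^{2} = 20 \left(-107\right)^{2} = 20 \cdot 11449 = 228980$)
$\frac{t}{192 \cdot 25} + \frac{X}{-42832} = \frac{228980}{192 \cdot 25} - \frac{19370}{-42832} = \frac{228980}{4800} - - \frac{9685}{21416} = 228980 \cdot \frac{1}{4800} + \frac{9685}{21416} = \frac{11449}{240} + \frac{9685}{21416} = \frac{30939523}{642480}$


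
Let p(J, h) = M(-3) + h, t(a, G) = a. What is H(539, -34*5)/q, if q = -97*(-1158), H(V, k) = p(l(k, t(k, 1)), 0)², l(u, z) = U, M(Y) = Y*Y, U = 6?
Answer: 27/37442 ≈ 0.00072112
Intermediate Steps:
M(Y) = Y²
l(u, z) = 6
p(J, h) = 9 + h (p(J, h) = (-3)² + h = 9 + h)
H(V, k) = 81 (H(V, k) = (9 + 0)² = 9² = 81)
q = 112326
H(539, -34*5)/q = 81/112326 = 81*(1/112326) = 27/37442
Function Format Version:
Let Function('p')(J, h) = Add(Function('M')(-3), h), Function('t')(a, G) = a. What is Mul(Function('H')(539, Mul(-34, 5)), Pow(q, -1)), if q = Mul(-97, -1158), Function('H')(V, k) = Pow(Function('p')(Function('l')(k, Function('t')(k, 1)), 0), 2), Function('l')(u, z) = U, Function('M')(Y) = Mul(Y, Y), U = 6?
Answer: Rational(27, 37442) ≈ 0.00072112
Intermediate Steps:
Function('M')(Y) = Pow(Y, 2)
Function('l')(u, z) = 6
Function('p')(J, h) = Add(9, h) (Function('p')(J, h) = Add(Pow(-3, 2), h) = Add(9, h))
Function('H')(V, k) = 81 (Function('H')(V, k) = Pow(Add(9, 0), 2) = Pow(9, 2) = 81)
q = 112326
Mul(Function('H')(539, Mul(-34, 5)), Pow(q, -1)) = Mul(81, Pow(112326, -1)) = Mul(81, Rational(1, 112326)) = Rational(27, 37442)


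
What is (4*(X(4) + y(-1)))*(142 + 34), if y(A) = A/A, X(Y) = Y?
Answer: 3520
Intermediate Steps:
y(A) = 1
(4*(X(4) + y(-1)))*(142 + 34) = (4*(4 + 1))*(142 + 34) = (4*5)*176 = 20*176 = 3520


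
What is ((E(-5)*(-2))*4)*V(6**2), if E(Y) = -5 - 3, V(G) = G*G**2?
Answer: 2985984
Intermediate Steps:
V(G) = G**3
E(Y) = -8
((E(-5)*(-2))*4)*V(6**2) = (-8*(-2)*4)*(6**2)**3 = (16*4)*36**3 = 64*46656 = 2985984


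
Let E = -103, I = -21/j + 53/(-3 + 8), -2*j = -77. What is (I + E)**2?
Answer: 26132544/3025 ≈ 8638.9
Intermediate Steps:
j = 77/2 (j = -1/2*(-77) = 77/2 ≈ 38.500)
I = 553/55 (I = -21/77/2 + 53/(-3 + 8) = -21*2/77 + 53/5 = -6/11 + 53*(1/5) = -6/11 + 53/5 = 553/55 ≈ 10.055)
(I + E)**2 = (553/55 - 103)**2 = (-5112/55)**2 = 26132544/3025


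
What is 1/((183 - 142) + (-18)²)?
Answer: 1/365 ≈ 0.0027397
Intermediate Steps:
1/((183 - 142) + (-18)²) = 1/(41 + 324) = 1/365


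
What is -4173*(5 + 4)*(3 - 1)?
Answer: -75114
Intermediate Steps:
-4173*(5 + 4)*(3 - 1) = -37557*2 = -4173*18 = -75114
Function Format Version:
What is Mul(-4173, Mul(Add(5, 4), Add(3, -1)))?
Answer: -75114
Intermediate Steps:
Mul(-4173, Mul(Add(5, 4), Add(3, -1))) = Mul(-4173, Mul(9, 2)) = Mul(-4173, 18) = -75114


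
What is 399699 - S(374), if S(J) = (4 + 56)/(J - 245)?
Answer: 17187037/43 ≈ 3.9970e+5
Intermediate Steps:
S(J) = 60/(-245 + J)
399699 - S(374) = 399699 - 60/(-245 + 374) = 399699 - 60/129 = 399699 - 1*20/43 = 399699 - 20/43 = 17187037/43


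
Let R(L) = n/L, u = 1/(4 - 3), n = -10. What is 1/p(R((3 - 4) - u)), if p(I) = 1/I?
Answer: 5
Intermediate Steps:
u = 1 (u = 1/1 = 1)
R(L) = -10/L
1/p(R((3 - 4) - u)) = 1/(1/(-10/((3 - 4) - 1*1))) = 1/(1/(-10/(-1 - 1))) = 1/(1/(-10/(-2))) = 1/(1/(-10*(-½))) = 1/(1/5) = 1/(⅕) = 5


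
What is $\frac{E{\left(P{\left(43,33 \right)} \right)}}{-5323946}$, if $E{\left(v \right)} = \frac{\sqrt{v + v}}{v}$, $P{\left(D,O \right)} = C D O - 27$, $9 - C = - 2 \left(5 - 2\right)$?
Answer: $- \frac{\sqrt{1181}}{18862740678} \approx -1.8219 \cdot 10^{-9}$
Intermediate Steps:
$C = 15$ ($C = 9 - - 2 \left(5 - 2\right) = 9 - \left(-2\right) 3 = 9 - -6 = 9 + 6 = 15$)
$P{\left(D,O \right)} = -27 + 15 D O$ ($P{\left(D,O \right)} = 15 D O - 27 = -27 + 15 D O$)
$E{\left(v \right)} = \frac{\sqrt{2}}{\sqrt{v}}$ ($E{\left(v \right)} = \frac{\sqrt{2 v}}{v} = \frac{\sqrt{2} \sqrt{v}}{v} = \frac{\sqrt{2}}{\sqrt{v}}$)
$\frac{E{\left(P{\left(43,33 \right)} \right)}}{-5323946} = \frac{\sqrt{2} \frac{1}{\sqrt{-27 + 15 \cdot 43 \cdot 33}}}{-5323946} = \frac{\sqrt{2}}{\sqrt{-27 + 21285}} \left(- \frac{1}{5323946}\right) = \frac{\sqrt{2}}{3 \sqrt{2362}} \left(- \frac{1}{5323946}\right) = \sqrt{2} \frac{\sqrt{2362}}{7086} \left(- \frac{1}{5323946}\right) = \frac{\sqrt{1181}}{3543} \left(- \frac{1}{5323946}\right) = - \frac{\sqrt{1181}}{18862740678}$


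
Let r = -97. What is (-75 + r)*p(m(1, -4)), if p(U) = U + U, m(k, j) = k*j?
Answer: 1376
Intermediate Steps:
m(k, j) = j*k
p(U) = 2*U
(-75 + r)*p(m(1, -4)) = (-75 - 97)*(2*(-4*1)) = -344*(-4) = -172*(-8) = 1376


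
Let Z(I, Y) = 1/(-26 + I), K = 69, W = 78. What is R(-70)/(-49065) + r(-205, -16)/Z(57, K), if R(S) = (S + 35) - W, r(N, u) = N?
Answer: -311807962/49065 ≈ -6355.0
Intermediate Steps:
R(S) = -43 + S (R(S) = (S + 35) - 1*78 = (35 + S) - 78 = -43 + S)
R(-70)/(-49065) + r(-205, -16)/Z(57, K) = (-43 - 70)/(-49065) - 205/(1/(-26 + 57)) = -113*(-1/49065) - 205/(1/31) = 113/49065 - 205/1/31 = 113/49065 - 205*31 = 113/49065 - 6355 = -311807962/49065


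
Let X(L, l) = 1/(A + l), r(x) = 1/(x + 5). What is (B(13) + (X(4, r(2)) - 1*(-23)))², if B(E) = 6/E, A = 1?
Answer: 6405961/10816 ≈ 592.27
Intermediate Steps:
r(x) = 1/(5 + x)
X(L, l) = 1/(1 + l)
(B(13) + (X(4, r(2)) - 1*(-23)))² = (6/13 + (1/(1 + 1/(5 + 2)) - 1*(-23)))² = (6*(1/13) + (1/(1 + 1/7) + 23))² = (6/13 + (1/(1 + ⅐) + 23))² = (6/13 + (1/(8/7) + 23))² = (6/13 + (7/8 + 23))² = (6/13 + 191/8)² = (2531/104)² = 6405961/10816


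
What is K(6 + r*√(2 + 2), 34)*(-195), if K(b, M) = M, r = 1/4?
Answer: -6630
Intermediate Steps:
r = ¼ ≈ 0.25000
K(6 + r*√(2 + 2), 34)*(-195) = 34*(-195) = -6630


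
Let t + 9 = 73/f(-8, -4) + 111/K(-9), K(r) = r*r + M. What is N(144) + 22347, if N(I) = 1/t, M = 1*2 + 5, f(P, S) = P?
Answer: 8290715/371 ≈ 22347.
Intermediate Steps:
M = 7 (M = 2 + 5 = 7)
K(r) = 7 + r² (K(r) = r*r + 7 = r² + 7 = 7 + r²)
t = -371/22 (t = -9 + (73/(-8) + 111/(7 + (-9)²)) = -9 + (73*(-⅛) + 111/(7 + 81)) = -9 + (-73/8 + 111/88) = -9 - 173/22 = -371/22 ≈ -16.864)
N(I) = -22/371 (N(I) = 1/(-371/22) = -22/371)
N(144) + 22347 = -22/371 + 22347 = 8290715/371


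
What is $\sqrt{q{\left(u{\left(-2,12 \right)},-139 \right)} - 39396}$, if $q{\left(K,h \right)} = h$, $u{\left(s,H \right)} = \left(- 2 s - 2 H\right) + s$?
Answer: $i \sqrt{39535} \approx 198.83 i$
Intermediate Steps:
$u{\left(s,H \right)} = - s - 2 H$ ($u{\left(s,H \right)} = \left(- 2 H - 2 s\right) + s = - s - 2 H$)
$\sqrt{q{\left(u{\left(-2,12 \right)},-139 \right)} - 39396} = \sqrt{-139 - 39396} = \sqrt{-39535} = i \sqrt{39535}$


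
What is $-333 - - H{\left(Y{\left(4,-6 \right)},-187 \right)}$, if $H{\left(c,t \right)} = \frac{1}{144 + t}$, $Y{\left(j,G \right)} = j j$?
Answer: $- \frac{14320}{43} \approx -333.02$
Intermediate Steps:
$Y{\left(j,G \right)} = j^{2}$
$-333 - - H{\left(Y{\left(4,-6 \right)},-187 \right)} = -333 - - \frac{1}{144 - 187} = -333 - - \frac{1}{-43} = -333 - \left(-1\right) \left(- \frac{1}{43}\right) = -333 - \frac{1}{43} = - \frac{14320}{43}$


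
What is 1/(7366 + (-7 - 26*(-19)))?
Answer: 1/7853 ≈ 0.00012734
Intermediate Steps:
1/(7366 + (-7 - 26*(-19))) = 1/(7366 + (-7 + 494)) = 1/(7366 + 487) = 1/7853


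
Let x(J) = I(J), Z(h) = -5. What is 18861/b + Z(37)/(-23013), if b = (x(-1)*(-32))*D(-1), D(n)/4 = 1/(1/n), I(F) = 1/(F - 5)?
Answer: -1302144259/1472832 ≈ -884.11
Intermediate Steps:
I(F) = 1/(-5 + F)
D(n) = 4*n (D(n) = 4/((1/n)) = 4/(1/n) = 4*n)
x(J) = 1/(-5 + J)
b = -64/3 (b = (-32/(-5 - 1))*(4*(-1)) = (-32/(-6))*(-4) = -⅙*(-32)*(-4) = (16/3)*(-4) = -64/3 ≈ -21.333)
18861/b + Z(37)/(-23013) = 18861/(-64/3) - 5/(-23013) = 18861*(-3/64) - 5*(-1/23013) = -56583/64 + 5/23013 = -1302144259/1472832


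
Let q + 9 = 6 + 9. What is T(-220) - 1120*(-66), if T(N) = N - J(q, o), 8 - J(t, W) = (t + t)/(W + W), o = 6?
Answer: 73693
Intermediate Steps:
q = 6 (q = -9 + (6 + 9) = -9 + 15 = 6)
J(t, W) = 8 - t/W (J(t, W) = 8 - (t + t)/(W + W) = 8 - 2*t/(2*W) = 8 - 2*t*1/(2*W) = 8 - t/W)
T(N) = -7 + N (T(N) = N - (8 - 1*6/6) = N - (8 - 1*6*1/6) = N - (8 - 1) = N - 1*7 = N - 7 = -7 + N)
T(-220) - 1120*(-66) = (-7 - 220) - 1120*(-66) = -227 + 73920 = 73693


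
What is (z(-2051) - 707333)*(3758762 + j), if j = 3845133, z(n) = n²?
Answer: 26608066448860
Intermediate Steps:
(z(-2051) - 707333)*(3758762 + j) = ((-2051)² - 707333)*(3758762 + 3845133) = (4206601 - 707333)*7603895 = 3499268*7603895 = 26608066448860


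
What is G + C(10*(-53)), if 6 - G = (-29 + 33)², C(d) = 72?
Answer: 62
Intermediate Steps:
G = -10 (G = 6 - (-29 + 33)² = 6 - 1*4² = 6 - 1*16 = 6 - 16 = -10)
G + C(10*(-53)) = -10 + 72 = 62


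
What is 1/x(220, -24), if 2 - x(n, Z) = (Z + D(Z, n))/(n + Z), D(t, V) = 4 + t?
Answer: 49/109 ≈ 0.44954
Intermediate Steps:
x(n, Z) = 2 - (4 + 2*Z)/(Z + n) (x(n, Z) = 2 - (Z + (4 + Z))/(n + Z) = 2 - (4 + 2*Z)/(Z + n))
1/x(220, -24) = 1/(2*(-2 + 220)/(-24 + 220)) = 1/(2*218/196) = 1/(2*(1/196)*218) = 1/(109/49) = 49/109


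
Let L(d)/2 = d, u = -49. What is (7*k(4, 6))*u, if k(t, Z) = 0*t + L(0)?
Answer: 0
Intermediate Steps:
L(d) = 2*d
k(t, Z) = 0 (k(t, Z) = 0*t + 2*0 = 0 + 0 = 0)
(7*k(4, 6))*u = (7*0)*(-49) = 0*(-49) = 0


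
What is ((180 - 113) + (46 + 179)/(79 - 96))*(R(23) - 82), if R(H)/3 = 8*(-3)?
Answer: -140756/17 ≈ -8279.8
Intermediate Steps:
R(H) = -72 (R(H) = 3*(8*(-3)) = 3*(-24) = -72)
((180 - 113) + (46 + 179)/(79 - 96))*(R(23) - 82) = ((180 - 113) + (46 + 179)/(79 - 96))*(-72 - 82) = (67 + 225/(-17))*(-154) = (67 + 225*(-1/17))*(-154) = (67 - 225/17)*(-154) = (914/17)*(-154) = -140756/17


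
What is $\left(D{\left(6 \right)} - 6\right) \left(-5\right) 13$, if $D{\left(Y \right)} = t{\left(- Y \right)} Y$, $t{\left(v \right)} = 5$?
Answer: $-1560$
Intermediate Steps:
$D{\left(Y \right)} = 5 Y$
$\left(D{\left(6 \right)} - 6\right) \left(-5\right) 13 = \left(5 \cdot 6 - 6\right) \left(-5\right) 13 = \left(30 - 6\right) \left(-5\right) 13 = 24 \left(-5\right) 13 = \left(-120\right) 13 = -1560$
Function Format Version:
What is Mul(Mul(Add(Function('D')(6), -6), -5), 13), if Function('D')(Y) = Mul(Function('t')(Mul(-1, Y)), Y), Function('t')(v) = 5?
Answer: -1560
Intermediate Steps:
Function('D')(Y) = Mul(5, Y)
Mul(Mul(Add(Function('D')(6), -6), -5), 13) = Mul(Mul(Add(Mul(5, 6), -6), -5), 13) = Mul(Mul(Add(30, -6), -5), 13) = Mul(Mul(24, -5), 13) = Mul(-120, 13) = -1560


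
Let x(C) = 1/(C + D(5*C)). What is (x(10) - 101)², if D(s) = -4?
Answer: 366025/36 ≈ 10167.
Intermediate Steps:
x(C) = 1/(-4 + C) (x(C) = 1/(C - 4) = 1/(-4 + C))
(x(10) - 101)² = (1/(-4 + 10) - 101)² = (1/6 - 101)² = (⅙ - 101)² = (-605/6)² = 366025/36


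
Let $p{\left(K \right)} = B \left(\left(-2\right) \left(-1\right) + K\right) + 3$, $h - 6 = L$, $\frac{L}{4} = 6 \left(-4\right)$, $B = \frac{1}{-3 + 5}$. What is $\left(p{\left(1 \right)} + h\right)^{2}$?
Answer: $\frac{29241}{4} \approx 7310.3$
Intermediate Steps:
$B = \frac{1}{2} \approx 0.5$
$L = -96$ ($L = 4 \cdot 6 \left(-4\right) = 4 \left(-24\right) = -96$)
$h = -90$ ($h = 6 - 96 = -90$)
$p{\left(K \right)} = 4 + \frac{K}{2}$ ($p{\left(K \right)} = \frac{\left(-2\right) \left(-1\right) + K}{2} + 3 = \frac{2 + K}{2} + 3 = \left(1 + \frac{K}{2}\right) + 3 = 4 + \frac{K}{2}$)
$\left(p{\left(1 \right)} + h\right)^{2} = \left(\left(4 + \frac{1}{2} \cdot 1\right) - 90\right)^{2} = \left(\left(4 + \frac{1}{2}\right) - 90\right)^{2} = \left(\frac{9}{2} - 90\right)^{2} = \left(- \frac{171}{2}\right)^{2} = \frac{29241}{4}$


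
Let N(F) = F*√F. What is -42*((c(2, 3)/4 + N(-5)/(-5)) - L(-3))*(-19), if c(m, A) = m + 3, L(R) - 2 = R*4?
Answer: 17955/2 + 798*I*√5 ≈ 8977.5 + 1784.4*I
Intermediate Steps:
L(R) = 2 + 4*R (L(R) = 2 + R*4 = 2 + 4*R)
N(F) = F^(3/2)
c(m, A) = 3 + m
-42*((c(2, 3)/4 + N(-5)/(-5)) - L(-3))*(-19) = -42*(((3 + 2)/4 + (-5)^(3/2)/(-5)) - (2 + 4*(-3)))*(-19) = -42*((5*(¼) - 5*I*√5*(-⅕)) - (2 - 12))*(-19) = -42*((5/4 + I*√5) - 1*(-10))*(-19) = -42*((5/4 + I*√5) + 10)*(-19) = -42*(45/4 + I*√5)*(-19) = (-945/2 - 42*I*√5)*(-19) = 17955/2 + 798*I*√5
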